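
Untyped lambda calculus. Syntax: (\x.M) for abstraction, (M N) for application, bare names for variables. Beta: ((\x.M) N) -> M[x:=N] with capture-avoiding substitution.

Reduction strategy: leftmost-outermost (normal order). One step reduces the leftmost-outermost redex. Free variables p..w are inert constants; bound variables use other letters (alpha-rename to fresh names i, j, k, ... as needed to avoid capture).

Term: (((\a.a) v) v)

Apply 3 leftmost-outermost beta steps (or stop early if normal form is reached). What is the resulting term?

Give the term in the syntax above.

Answer: (v v)

Derivation:
Step 0: (((\a.a) v) v)
Step 1: (v v)
Step 2: (normal form reached)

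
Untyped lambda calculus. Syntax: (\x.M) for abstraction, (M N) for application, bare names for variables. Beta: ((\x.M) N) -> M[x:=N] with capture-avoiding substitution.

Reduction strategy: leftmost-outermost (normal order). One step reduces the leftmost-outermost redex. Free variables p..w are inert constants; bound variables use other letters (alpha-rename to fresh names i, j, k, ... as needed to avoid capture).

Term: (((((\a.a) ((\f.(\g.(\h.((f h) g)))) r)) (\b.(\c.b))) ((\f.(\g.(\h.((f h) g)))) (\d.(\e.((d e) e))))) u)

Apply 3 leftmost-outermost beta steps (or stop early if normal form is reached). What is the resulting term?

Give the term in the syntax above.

Answer: (((\h.((r h) (\b.(\c.b)))) ((\f.(\g.(\h.((f h) g)))) (\d.(\e.((d e) e))))) u)

Derivation:
Step 0: (((((\a.a) ((\f.(\g.(\h.((f h) g)))) r)) (\b.(\c.b))) ((\f.(\g.(\h.((f h) g)))) (\d.(\e.((d e) e))))) u)
Step 1: (((((\f.(\g.(\h.((f h) g)))) r) (\b.(\c.b))) ((\f.(\g.(\h.((f h) g)))) (\d.(\e.((d e) e))))) u)
Step 2: ((((\g.(\h.((r h) g))) (\b.(\c.b))) ((\f.(\g.(\h.((f h) g)))) (\d.(\e.((d e) e))))) u)
Step 3: (((\h.((r h) (\b.(\c.b)))) ((\f.(\g.(\h.((f h) g)))) (\d.(\e.((d e) e))))) u)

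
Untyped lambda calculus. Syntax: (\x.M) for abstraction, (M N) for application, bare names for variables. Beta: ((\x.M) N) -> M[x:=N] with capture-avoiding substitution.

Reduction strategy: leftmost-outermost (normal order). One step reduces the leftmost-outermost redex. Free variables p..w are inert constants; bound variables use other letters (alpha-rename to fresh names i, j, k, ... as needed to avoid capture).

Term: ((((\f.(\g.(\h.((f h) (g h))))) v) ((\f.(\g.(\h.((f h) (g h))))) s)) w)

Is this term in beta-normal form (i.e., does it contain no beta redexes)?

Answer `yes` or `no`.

Term: ((((\f.(\g.(\h.((f h) (g h))))) v) ((\f.(\g.(\h.((f h) (g h))))) s)) w)
Found 2 beta redex(es).

Answer: no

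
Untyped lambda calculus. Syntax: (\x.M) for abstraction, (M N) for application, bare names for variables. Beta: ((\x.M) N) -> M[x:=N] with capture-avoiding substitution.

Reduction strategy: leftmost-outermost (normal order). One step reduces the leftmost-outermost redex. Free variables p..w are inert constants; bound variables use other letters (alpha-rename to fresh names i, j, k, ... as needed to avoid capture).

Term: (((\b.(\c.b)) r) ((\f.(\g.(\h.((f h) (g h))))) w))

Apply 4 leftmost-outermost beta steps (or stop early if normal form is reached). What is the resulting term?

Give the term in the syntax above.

Step 0: (((\b.(\c.b)) r) ((\f.(\g.(\h.((f h) (g h))))) w))
Step 1: ((\c.r) ((\f.(\g.(\h.((f h) (g h))))) w))
Step 2: r
Step 3: (normal form reached)

Answer: r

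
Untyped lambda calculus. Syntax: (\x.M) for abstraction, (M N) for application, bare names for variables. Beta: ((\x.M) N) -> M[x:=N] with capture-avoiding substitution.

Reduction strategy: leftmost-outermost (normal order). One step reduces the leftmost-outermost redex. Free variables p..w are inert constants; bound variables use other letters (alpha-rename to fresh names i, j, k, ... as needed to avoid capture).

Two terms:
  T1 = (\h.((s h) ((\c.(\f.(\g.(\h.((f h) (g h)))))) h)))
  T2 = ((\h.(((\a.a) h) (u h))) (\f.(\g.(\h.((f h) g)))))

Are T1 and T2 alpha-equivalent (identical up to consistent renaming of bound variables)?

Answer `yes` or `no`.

Term 1: (\h.((s h) ((\c.(\f.(\g.(\h.((f h) (g h)))))) h)))
Term 2: ((\h.(((\a.a) h) (u h))) (\f.(\g.(\h.((f h) g)))))
Alpha-equivalence: compare structure up to binder renaming.
Result: False

Answer: no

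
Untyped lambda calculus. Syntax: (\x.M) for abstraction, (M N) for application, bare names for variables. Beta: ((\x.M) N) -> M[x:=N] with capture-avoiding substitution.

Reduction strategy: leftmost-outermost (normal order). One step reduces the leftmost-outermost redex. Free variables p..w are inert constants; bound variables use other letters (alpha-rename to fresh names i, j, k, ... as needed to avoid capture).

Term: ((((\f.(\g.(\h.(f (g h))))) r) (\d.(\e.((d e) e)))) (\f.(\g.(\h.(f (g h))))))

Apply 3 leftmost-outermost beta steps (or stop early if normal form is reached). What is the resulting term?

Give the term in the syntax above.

Step 0: ((((\f.(\g.(\h.(f (g h))))) r) (\d.(\e.((d e) e)))) (\f.(\g.(\h.(f (g h))))))
Step 1: (((\g.(\h.(r (g h)))) (\d.(\e.((d e) e)))) (\f.(\g.(\h.(f (g h))))))
Step 2: ((\h.(r ((\d.(\e.((d e) e))) h))) (\f.(\g.(\h.(f (g h))))))
Step 3: (r ((\d.(\e.((d e) e))) (\f.(\g.(\h.(f (g h)))))))

Answer: (r ((\d.(\e.((d e) e))) (\f.(\g.(\h.(f (g h)))))))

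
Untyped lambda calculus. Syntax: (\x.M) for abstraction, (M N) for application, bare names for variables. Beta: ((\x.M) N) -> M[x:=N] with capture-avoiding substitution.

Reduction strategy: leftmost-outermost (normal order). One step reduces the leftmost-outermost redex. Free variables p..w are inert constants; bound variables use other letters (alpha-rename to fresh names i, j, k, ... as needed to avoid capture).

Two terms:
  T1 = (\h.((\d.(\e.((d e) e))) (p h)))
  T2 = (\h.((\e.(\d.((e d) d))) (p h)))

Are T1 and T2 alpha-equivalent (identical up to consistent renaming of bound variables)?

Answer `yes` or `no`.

Term 1: (\h.((\d.(\e.((d e) e))) (p h)))
Term 2: (\h.((\e.(\d.((e d) d))) (p h)))
Alpha-equivalence: compare structure up to binder renaming.
Result: True

Answer: yes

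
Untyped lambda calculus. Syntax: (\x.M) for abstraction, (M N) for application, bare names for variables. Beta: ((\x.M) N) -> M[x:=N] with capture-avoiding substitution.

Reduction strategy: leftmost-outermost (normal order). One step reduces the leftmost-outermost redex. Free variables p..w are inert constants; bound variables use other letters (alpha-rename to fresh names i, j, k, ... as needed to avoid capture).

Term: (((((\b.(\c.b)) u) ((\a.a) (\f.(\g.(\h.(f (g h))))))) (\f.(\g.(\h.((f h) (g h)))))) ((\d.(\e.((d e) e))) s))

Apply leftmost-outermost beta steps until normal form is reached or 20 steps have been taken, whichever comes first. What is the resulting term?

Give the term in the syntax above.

Step 0: (((((\b.(\c.b)) u) ((\a.a) (\f.(\g.(\h.(f (g h))))))) (\f.(\g.(\h.((f h) (g h)))))) ((\d.(\e.((d e) e))) s))
Step 1: ((((\c.u) ((\a.a) (\f.(\g.(\h.(f (g h))))))) (\f.(\g.(\h.((f h) (g h)))))) ((\d.(\e.((d e) e))) s))
Step 2: ((u (\f.(\g.(\h.((f h) (g h)))))) ((\d.(\e.((d e) e))) s))
Step 3: ((u (\f.(\g.(\h.((f h) (g h)))))) (\e.((s e) e)))

Answer: ((u (\f.(\g.(\h.((f h) (g h)))))) (\e.((s e) e)))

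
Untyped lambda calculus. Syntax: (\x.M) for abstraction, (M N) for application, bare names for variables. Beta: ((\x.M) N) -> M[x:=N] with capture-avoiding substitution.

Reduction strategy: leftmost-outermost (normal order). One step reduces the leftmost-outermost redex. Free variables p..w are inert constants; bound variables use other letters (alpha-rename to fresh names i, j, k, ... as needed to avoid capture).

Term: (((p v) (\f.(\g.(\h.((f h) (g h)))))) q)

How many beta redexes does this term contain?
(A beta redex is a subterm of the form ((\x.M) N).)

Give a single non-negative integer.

Term: (((p v) (\f.(\g.(\h.((f h) (g h)))))) q)
  (no redexes)
Total redexes: 0

Answer: 0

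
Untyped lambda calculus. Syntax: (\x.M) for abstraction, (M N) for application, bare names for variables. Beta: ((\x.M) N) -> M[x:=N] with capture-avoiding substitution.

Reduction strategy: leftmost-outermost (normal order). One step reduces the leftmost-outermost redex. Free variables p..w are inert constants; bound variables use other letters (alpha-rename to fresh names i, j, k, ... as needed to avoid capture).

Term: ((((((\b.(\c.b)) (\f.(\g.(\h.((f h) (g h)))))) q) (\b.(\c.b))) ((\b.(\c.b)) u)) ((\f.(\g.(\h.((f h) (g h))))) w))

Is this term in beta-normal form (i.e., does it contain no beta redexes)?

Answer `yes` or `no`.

Term: ((((((\b.(\c.b)) (\f.(\g.(\h.((f h) (g h)))))) q) (\b.(\c.b))) ((\b.(\c.b)) u)) ((\f.(\g.(\h.((f h) (g h))))) w))
Found 3 beta redex(es).

Answer: no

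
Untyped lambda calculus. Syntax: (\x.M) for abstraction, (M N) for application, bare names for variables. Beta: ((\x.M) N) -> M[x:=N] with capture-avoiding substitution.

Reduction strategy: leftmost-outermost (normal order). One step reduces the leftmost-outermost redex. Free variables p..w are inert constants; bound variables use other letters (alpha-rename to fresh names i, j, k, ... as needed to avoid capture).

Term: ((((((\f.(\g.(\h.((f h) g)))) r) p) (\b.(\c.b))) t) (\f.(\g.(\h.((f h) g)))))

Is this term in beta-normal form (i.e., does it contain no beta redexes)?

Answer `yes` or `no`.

Answer: no

Derivation:
Term: ((((((\f.(\g.(\h.((f h) g)))) r) p) (\b.(\c.b))) t) (\f.(\g.(\h.((f h) g)))))
Found 1 beta redex(es).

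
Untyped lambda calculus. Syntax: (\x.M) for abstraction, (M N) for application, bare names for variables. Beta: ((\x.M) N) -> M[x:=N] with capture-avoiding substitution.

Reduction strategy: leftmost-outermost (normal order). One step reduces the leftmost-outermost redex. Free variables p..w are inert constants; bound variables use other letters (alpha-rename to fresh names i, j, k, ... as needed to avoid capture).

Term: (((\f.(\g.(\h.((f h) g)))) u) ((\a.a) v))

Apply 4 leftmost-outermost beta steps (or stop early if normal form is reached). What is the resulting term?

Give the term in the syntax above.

Answer: (\h.((u h) v))

Derivation:
Step 0: (((\f.(\g.(\h.((f h) g)))) u) ((\a.a) v))
Step 1: ((\g.(\h.((u h) g))) ((\a.a) v))
Step 2: (\h.((u h) ((\a.a) v)))
Step 3: (\h.((u h) v))
Step 4: (normal form reached)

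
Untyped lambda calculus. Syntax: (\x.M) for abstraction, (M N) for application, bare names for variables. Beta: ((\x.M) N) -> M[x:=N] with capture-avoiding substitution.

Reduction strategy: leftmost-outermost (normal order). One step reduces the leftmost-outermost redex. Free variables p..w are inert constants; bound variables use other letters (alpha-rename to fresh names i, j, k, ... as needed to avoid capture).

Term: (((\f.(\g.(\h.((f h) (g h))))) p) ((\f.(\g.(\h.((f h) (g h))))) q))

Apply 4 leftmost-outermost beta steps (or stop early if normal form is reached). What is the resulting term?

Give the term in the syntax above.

Step 0: (((\f.(\g.(\h.((f h) (g h))))) p) ((\f.(\g.(\h.((f h) (g h))))) q))
Step 1: ((\g.(\h.((p h) (g h)))) ((\f.(\g.(\h.((f h) (g h))))) q))
Step 2: (\h.((p h) (((\f.(\g.(\h.((f h) (g h))))) q) h)))
Step 3: (\h.((p h) ((\g.(\h.((q h) (g h)))) h)))
Step 4: (\h.((p h) (\i.((q i) (h i)))))

Answer: (\h.((p h) (\i.((q i) (h i)))))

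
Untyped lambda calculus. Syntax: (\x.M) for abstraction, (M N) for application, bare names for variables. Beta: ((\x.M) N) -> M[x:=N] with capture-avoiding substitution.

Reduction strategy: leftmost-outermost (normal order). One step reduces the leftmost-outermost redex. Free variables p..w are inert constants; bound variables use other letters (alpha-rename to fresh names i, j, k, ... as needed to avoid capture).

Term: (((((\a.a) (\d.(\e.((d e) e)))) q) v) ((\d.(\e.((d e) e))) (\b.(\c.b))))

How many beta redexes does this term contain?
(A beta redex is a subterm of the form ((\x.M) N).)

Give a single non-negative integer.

Term: (((((\a.a) (\d.(\e.((d e) e)))) q) v) ((\d.(\e.((d e) e))) (\b.(\c.b))))
  Redex: ((\a.a) (\d.(\e.((d e) e))))
  Redex: ((\d.(\e.((d e) e))) (\b.(\c.b)))
Total redexes: 2

Answer: 2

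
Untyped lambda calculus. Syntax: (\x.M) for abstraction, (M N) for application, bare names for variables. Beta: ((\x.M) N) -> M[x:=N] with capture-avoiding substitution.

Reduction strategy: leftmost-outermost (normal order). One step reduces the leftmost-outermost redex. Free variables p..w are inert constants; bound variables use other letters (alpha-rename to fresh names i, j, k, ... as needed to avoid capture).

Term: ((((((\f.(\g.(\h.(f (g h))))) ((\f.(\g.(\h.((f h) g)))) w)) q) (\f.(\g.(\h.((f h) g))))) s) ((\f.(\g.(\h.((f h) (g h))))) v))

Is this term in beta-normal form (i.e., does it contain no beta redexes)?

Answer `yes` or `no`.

Term: ((((((\f.(\g.(\h.(f (g h))))) ((\f.(\g.(\h.((f h) g)))) w)) q) (\f.(\g.(\h.((f h) g))))) s) ((\f.(\g.(\h.((f h) (g h))))) v))
Found 3 beta redex(es).

Answer: no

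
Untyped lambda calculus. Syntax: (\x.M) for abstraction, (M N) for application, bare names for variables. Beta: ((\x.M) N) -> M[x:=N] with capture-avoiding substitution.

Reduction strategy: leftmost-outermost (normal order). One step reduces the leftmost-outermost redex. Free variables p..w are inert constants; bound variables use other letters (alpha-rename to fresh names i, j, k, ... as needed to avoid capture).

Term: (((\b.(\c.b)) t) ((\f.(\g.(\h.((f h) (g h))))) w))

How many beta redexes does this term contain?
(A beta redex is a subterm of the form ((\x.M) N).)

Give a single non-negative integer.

Answer: 2

Derivation:
Term: (((\b.(\c.b)) t) ((\f.(\g.(\h.((f h) (g h))))) w))
  Redex: ((\b.(\c.b)) t)
  Redex: ((\f.(\g.(\h.((f h) (g h))))) w)
Total redexes: 2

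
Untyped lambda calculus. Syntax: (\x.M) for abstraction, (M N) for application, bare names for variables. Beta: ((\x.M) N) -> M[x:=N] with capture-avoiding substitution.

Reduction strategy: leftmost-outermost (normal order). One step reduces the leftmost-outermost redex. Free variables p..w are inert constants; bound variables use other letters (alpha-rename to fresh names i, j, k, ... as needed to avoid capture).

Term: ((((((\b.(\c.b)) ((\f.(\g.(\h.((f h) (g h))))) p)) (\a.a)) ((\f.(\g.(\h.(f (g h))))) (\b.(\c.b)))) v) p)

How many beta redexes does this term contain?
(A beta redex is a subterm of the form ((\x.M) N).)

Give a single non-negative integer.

Answer: 3

Derivation:
Term: ((((((\b.(\c.b)) ((\f.(\g.(\h.((f h) (g h))))) p)) (\a.a)) ((\f.(\g.(\h.(f (g h))))) (\b.(\c.b)))) v) p)
  Redex: ((\b.(\c.b)) ((\f.(\g.(\h.((f h) (g h))))) p))
  Redex: ((\f.(\g.(\h.((f h) (g h))))) p)
  Redex: ((\f.(\g.(\h.(f (g h))))) (\b.(\c.b)))
Total redexes: 3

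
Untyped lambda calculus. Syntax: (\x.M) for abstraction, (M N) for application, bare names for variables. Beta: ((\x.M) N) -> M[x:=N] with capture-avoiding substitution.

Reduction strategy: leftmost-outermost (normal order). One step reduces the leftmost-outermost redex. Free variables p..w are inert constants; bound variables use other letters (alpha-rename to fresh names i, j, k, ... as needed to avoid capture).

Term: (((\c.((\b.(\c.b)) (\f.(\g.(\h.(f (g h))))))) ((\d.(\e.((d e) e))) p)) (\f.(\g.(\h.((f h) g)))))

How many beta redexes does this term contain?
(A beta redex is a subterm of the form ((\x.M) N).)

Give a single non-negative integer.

Term: (((\c.((\b.(\c.b)) (\f.(\g.(\h.(f (g h))))))) ((\d.(\e.((d e) e))) p)) (\f.(\g.(\h.((f h) g)))))
  Redex: ((\c.((\b.(\c.b)) (\f.(\g.(\h.(f (g h))))))) ((\d.(\e.((d e) e))) p))
  Redex: ((\b.(\c.b)) (\f.(\g.(\h.(f (g h))))))
  Redex: ((\d.(\e.((d e) e))) p)
Total redexes: 3

Answer: 3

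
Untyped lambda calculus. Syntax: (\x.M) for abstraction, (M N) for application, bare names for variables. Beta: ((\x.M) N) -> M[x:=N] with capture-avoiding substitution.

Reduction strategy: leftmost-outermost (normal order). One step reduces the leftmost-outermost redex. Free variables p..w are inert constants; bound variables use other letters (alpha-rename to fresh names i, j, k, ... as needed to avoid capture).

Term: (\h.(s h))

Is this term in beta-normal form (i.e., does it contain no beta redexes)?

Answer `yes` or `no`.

Answer: yes

Derivation:
Term: (\h.(s h))
No beta redexes found.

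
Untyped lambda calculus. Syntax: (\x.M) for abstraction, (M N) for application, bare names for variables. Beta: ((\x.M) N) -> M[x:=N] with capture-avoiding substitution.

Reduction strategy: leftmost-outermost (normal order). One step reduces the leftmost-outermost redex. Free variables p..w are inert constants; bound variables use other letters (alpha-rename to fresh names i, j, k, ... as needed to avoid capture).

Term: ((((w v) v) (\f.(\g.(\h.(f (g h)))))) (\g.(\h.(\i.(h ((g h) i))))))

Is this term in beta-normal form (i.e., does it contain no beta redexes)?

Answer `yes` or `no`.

Term: ((((w v) v) (\f.(\g.(\h.(f (g h)))))) (\g.(\h.(\i.(h ((g h) i))))))
No beta redexes found.

Answer: yes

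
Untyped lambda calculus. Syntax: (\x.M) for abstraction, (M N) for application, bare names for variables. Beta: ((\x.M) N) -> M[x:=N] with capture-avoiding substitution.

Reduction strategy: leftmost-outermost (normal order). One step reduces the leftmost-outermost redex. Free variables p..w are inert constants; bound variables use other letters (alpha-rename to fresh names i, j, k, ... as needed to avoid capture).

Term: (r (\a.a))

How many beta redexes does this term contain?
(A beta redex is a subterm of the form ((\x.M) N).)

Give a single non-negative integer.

Term: (r (\a.a))
  (no redexes)
Total redexes: 0

Answer: 0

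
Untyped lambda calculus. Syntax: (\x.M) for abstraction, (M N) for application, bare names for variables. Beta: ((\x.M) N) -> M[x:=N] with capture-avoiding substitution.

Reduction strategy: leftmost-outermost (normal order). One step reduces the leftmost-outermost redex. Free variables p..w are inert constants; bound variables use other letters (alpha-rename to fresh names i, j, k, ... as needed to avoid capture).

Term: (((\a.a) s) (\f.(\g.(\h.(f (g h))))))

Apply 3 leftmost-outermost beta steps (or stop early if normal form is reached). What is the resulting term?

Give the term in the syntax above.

Step 0: (((\a.a) s) (\f.(\g.(\h.(f (g h))))))
Step 1: (s (\f.(\g.(\h.(f (g h))))))
Step 2: (normal form reached)

Answer: (s (\f.(\g.(\h.(f (g h))))))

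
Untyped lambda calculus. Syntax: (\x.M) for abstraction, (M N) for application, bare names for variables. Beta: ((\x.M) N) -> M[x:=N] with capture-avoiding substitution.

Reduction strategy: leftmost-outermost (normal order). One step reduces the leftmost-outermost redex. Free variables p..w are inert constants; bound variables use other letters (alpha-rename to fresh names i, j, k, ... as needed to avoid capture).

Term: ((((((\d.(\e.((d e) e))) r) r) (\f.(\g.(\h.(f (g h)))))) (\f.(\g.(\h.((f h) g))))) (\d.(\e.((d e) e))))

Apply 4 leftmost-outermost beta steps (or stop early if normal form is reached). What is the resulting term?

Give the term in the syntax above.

Step 0: ((((((\d.(\e.((d e) e))) r) r) (\f.(\g.(\h.(f (g h)))))) (\f.(\g.(\h.((f h) g))))) (\d.(\e.((d e) e))))
Step 1: (((((\e.((r e) e)) r) (\f.(\g.(\h.(f (g h)))))) (\f.(\g.(\h.((f h) g))))) (\d.(\e.((d e) e))))
Step 2: (((((r r) r) (\f.(\g.(\h.(f (g h)))))) (\f.(\g.(\h.((f h) g))))) (\d.(\e.((d e) e))))
Step 3: (normal form reached)

Answer: (((((r r) r) (\f.(\g.(\h.(f (g h)))))) (\f.(\g.(\h.((f h) g))))) (\d.(\e.((d e) e))))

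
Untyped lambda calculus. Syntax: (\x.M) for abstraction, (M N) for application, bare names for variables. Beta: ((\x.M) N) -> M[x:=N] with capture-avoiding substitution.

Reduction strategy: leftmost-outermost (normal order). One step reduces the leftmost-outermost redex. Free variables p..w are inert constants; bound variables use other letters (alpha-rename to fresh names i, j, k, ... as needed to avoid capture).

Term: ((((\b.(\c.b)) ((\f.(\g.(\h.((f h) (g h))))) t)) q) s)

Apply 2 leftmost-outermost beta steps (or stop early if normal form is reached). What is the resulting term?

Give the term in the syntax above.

Step 0: ((((\b.(\c.b)) ((\f.(\g.(\h.((f h) (g h))))) t)) q) s)
Step 1: (((\c.((\f.(\g.(\h.((f h) (g h))))) t)) q) s)
Step 2: (((\f.(\g.(\h.((f h) (g h))))) t) s)

Answer: (((\f.(\g.(\h.((f h) (g h))))) t) s)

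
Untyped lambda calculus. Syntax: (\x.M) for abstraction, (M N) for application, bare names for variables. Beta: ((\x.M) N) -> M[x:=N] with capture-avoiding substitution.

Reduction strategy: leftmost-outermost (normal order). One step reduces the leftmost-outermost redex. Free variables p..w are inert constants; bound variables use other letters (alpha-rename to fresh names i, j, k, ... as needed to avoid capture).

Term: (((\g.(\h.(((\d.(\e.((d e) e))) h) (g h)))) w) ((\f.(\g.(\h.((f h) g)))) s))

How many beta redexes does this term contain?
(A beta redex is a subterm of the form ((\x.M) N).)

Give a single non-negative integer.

Term: (((\g.(\h.(((\d.(\e.((d e) e))) h) (g h)))) w) ((\f.(\g.(\h.((f h) g)))) s))
  Redex: ((\g.(\h.(((\d.(\e.((d e) e))) h) (g h)))) w)
  Redex: ((\d.(\e.((d e) e))) h)
  Redex: ((\f.(\g.(\h.((f h) g)))) s)
Total redexes: 3

Answer: 3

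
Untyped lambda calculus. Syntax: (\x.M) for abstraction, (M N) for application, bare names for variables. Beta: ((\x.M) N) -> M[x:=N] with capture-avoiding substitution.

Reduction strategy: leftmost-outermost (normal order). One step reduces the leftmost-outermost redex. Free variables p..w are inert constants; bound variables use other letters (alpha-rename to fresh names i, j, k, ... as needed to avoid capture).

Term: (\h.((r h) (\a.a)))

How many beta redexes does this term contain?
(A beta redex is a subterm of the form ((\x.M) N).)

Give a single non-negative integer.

Answer: 0

Derivation:
Term: (\h.((r h) (\a.a)))
  (no redexes)
Total redexes: 0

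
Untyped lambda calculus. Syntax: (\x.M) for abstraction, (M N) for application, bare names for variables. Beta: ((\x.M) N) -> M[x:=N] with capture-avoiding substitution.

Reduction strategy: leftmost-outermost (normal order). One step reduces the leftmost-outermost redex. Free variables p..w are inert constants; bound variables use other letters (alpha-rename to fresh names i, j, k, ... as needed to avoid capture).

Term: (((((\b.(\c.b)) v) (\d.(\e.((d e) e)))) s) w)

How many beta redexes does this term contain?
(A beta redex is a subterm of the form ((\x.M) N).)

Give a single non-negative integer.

Answer: 1

Derivation:
Term: (((((\b.(\c.b)) v) (\d.(\e.((d e) e)))) s) w)
  Redex: ((\b.(\c.b)) v)
Total redexes: 1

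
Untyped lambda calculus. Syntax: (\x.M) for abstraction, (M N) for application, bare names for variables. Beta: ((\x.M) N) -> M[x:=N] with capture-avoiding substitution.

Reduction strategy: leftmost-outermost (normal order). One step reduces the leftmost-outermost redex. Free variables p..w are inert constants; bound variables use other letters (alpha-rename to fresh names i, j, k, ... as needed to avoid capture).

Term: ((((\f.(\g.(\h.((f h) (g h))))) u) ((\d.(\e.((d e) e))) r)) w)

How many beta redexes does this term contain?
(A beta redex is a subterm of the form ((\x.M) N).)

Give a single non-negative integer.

Answer: 2

Derivation:
Term: ((((\f.(\g.(\h.((f h) (g h))))) u) ((\d.(\e.((d e) e))) r)) w)
  Redex: ((\f.(\g.(\h.((f h) (g h))))) u)
  Redex: ((\d.(\e.((d e) e))) r)
Total redexes: 2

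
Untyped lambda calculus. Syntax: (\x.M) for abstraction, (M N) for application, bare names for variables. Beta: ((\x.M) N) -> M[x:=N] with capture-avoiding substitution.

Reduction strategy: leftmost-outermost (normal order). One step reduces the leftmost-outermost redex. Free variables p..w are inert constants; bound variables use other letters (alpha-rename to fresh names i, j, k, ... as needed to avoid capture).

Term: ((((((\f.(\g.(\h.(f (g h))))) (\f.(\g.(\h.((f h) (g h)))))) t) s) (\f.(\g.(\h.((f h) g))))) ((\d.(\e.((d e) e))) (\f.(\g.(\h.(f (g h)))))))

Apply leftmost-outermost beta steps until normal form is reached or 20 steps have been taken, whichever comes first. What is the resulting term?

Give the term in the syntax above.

Step 0: ((((((\f.(\g.(\h.(f (g h))))) (\f.(\g.(\h.((f h) (g h)))))) t) s) (\f.(\g.(\h.((f h) g))))) ((\d.(\e.((d e) e))) (\f.(\g.(\h.(f (g h)))))))
Step 1: (((((\g.(\h.((\f.(\g.(\h.((f h) (g h))))) (g h)))) t) s) (\f.(\g.(\h.((f h) g))))) ((\d.(\e.((d e) e))) (\f.(\g.(\h.(f (g h)))))))
Step 2: ((((\h.((\f.(\g.(\h.((f h) (g h))))) (t h))) s) (\f.(\g.(\h.((f h) g))))) ((\d.(\e.((d e) e))) (\f.(\g.(\h.(f (g h)))))))
Step 3: ((((\f.(\g.(\h.((f h) (g h))))) (t s)) (\f.(\g.(\h.((f h) g))))) ((\d.(\e.((d e) e))) (\f.(\g.(\h.(f (g h)))))))
Step 4: (((\g.(\h.(((t s) h) (g h)))) (\f.(\g.(\h.((f h) g))))) ((\d.(\e.((d e) e))) (\f.(\g.(\h.(f (g h)))))))
Step 5: ((\h.(((t s) h) ((\f.(\g.(\h.((f h) g)))) h))) ((\d.(\e.((d e) e))) (\f.(\g.(\h.(f (g h)))))))
Step 6: (((t s) ((\d.(\e.((d e) e))) (\f.(\g.(\h.(f (g h))))))) ((\f.(\g.(\h.((f h) g)))) ((\d.(\e.((d e) e))) (\f.(\g.(\h.(f (g h))))))))
Step 7: (((t s) (\e.(((\f.(\g.(\h.(f (g h))))) e) e))) ((\f.(\g.(\h.((f h) g)))) ((\d.(\e.((d e) e))) (\f.(\g.(\h.(f (g h))))))))
Step 8: (((t s) (\e.((\g.(\h.(e (g h)))) e))) ((\f.(\g.(\h.((f h) g)))) ((\d.(\e.((d e) e))) (\f.(\g.(\h.(f (g h))))))))
Step 9: (((t s) (\e.(\h.(e (e h))))) ((\f.(\g.(\h.((f h) g)))) ((\d.(\e.((d e) e))) (\f.(\g.(\h.(f (g h))))))))
Step 10: (((t s) (\e.(\h.(e (e h))))) (\g.(\h.((((\d.(\e.((d e) e))) (\f.(\g.(\h.(f (g h)))))) h) g))))
Step 11: (((t s) (\e.(\h.(e (e h))))) (\g.(\h.(((\e.(((\f.(\g.(\h.(f (g h))))) e) e)) h) g))))
Step 12: (((t s) (\e.(\h.(e (e h))))) (\g.(\h.((((\f.(\g.(\h.(f (g h))))) h) h) g))))
Step 13: (((t s) (\e.(\h.(e (e h))))) (\g.(\h.(((\g.(\i.(h (g i)))) h) g))))
Step 14: (((t s) (\e.(\h.(e (e h))))) (\g.(\h.((\i.(h (h i))) g))))
Step 15: (((t s) (\e.(\h.(e (e h))))) (\g.(\h.(h (h g)))))

Answer: (((t s) (\e.(\h.(e (e h))))) (\g.(\h.(h (h g)))))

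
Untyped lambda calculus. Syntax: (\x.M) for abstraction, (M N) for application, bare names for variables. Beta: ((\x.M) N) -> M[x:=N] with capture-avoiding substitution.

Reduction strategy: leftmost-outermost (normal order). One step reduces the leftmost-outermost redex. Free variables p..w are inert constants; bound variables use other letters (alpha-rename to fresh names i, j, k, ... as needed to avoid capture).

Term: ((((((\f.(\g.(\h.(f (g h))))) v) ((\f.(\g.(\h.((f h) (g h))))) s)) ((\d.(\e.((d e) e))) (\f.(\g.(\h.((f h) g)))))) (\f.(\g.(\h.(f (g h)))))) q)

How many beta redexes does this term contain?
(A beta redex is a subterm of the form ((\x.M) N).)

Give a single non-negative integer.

Answer: 3

Derivation:
Term: ((((((\f.(\g.(\h.(f (g h))))) v) ((\f.(\g.(\h.((f h) (g h))))) s)) ((\d.(\e.((d e) e))) (\f.(\g.(\h.((f h) g)))))) (\f.(\g.(\h.(f (g h)))))) q)
  Redex: ((\f.(\g.(\h.(f (g h))))) v)
  Redex: ((\f.(\g.(\h.((f h) (g h))))) s)
  Redex: ((\d.(\e.((d e) e))) (\f.(\g.(\h.((f h) g)))))
Total redexes: 3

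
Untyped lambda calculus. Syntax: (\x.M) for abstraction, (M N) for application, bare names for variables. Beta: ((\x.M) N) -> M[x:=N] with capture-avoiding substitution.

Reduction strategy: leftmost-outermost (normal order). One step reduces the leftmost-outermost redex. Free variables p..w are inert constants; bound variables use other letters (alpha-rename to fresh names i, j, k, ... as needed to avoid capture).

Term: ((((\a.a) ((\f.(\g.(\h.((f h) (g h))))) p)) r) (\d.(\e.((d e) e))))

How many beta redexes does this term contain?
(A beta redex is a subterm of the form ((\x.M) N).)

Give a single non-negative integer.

Answer: 2

Derivation:
Term: ((((\a.a) ((\f.(\g.(\h.((f h) (g h))))) p)) r) (\d.(\e.((d e) e))))
  Redex: ((\a.a) ((\f.(\g.(\h.((f h) (g h))))) p))
  Redex: ((\f.(\g.(\h.((f h) (g h))))) p)
Total redexes: 2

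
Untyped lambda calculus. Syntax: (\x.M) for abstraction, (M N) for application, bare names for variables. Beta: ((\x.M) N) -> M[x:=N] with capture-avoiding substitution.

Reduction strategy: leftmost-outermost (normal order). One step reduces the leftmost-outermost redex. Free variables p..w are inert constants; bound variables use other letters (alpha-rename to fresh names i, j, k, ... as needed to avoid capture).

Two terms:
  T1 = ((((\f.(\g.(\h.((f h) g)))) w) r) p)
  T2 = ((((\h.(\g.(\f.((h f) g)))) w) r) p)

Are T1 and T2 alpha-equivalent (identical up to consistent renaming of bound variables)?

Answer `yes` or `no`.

Term 1: ((((\f.(\g.(\h.((f h) g)))) w) r) p)
Term 2: ((((\h.(\g.(\f.((h f) g)))) w) r) p)
Alpha-equivalence: compare structure up to binder renaming.
Result: True

Answer: yes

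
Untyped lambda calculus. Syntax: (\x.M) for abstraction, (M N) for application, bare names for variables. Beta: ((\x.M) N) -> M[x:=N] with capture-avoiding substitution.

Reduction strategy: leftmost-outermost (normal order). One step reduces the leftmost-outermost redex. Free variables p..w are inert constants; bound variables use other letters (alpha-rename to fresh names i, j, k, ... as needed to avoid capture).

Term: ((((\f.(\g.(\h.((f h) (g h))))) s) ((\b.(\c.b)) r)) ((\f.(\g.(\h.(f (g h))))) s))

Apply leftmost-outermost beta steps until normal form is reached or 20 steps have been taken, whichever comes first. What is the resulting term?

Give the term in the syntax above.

Step 0: ((((\f.(\g.(\h.((f h) (g h))))) s) ((\b.(\c.b)) r)) ((\f.(\g.(\h.(f (g h))))) s))
Step 1: (((\g.(\h.((s h) (g h)))) ((\b.(\c.b)) r)) ((\f.(\g.(\h.(f (g h))))) s))
Step 2: ((\h.((s h) (((\b.(\c.b)) r) h))) ((\f.(\g.(\h.(f (g h))))) s))
Step 3: ((s ((\f.(\g.(\h.(f (g h))))) s)) (((\b.(\c.b)) r) ((\f.(\g.(\h.(f (g h))))) s)))
Step 4: ((s (\g.(\h.(s (g h))))) (((\b.(\c.b)) r) ((\f.(\g.(\h.(f (g h))))) s)))
Step 5: ((s (\g.(\h.(s (g h))))) ((\c.r) ((\f.(\g.(\h.(f (g h))))) s)))
Step 6: ((s (\g.(\h.(s (g h))))) r)

Answer: ((s (\g.(\h.(s (g h))))) r)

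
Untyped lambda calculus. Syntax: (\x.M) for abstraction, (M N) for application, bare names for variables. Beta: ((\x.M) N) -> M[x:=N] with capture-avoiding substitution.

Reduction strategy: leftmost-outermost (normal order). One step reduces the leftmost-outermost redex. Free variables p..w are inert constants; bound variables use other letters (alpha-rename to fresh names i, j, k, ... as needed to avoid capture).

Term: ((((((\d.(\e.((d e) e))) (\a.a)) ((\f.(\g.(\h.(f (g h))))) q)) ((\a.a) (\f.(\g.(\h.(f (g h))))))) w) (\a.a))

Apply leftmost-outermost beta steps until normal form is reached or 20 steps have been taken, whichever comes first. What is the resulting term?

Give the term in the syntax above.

Step 0: ((((((\d.(\e.((d e) e))) (\a.a)) ((\f.(\g.(\h.(f (g h))))) q)) ((\a.a) (\f.(\g.(\h.(f (g h))))))) w) (\a.a))
Step 1: (((((\e.(((\a.a) e) e)) ((\f.(\g.(\h.(f (g h))))) q)) ((\a.a) (\f.(\g.(\h.(f (g h))))))) w) (\a.a))
Step 2: ((((((\a.a) ((\f.(\g.(\h.(f (g h))))) q)) ((\f.(\g.(\h.(f (g h))))) q)) ((\a.a) (\f.(\g.(\h.(f (g h))))))) w) (\a.a))
Step 3: ((((((\f.(\g.(\h.(f (g h))))) q) ((\f.(\g.(\h.(f (g h))))) q)) ((\a.a) (\f.(\g.(\h.(f (g h))))))) w) (\a.a))
Step 4: (((((\g.(\h.(q (g h)))) ((\f.(\g.(\h.(f (g h))))) q)) ((\a.a) (\f.(\g.(\h.(f (g h))))))) w) (\a.a))
Step 5: ((((\h.(q (((\f.(\g.(\h.(f (g h))))) q) h))) ((\a.a) (\f.(\g.(\h.(f (g h))))))) w) (\a.a))
Step 6: (((q (((\f.(\g.(\h.(f (g h))))) q) ((\a.a) (\f.(\g.(\h.(f (g h)))))))) w) (\a.a))
Step 7: (((q ((\g.(\h.(q (g h)))) ((\a.a) (\f.(\g.(\h.(f (g h)))))))) w) (\a.a))
Step 8: (((q (\h.(q (((\a.a) (\f.(\g.(\h.(f (g h)))))) h)))) w) (\a.a))
Step 9: (((q (\h.(q ((\f.(\g.(\h.(f (g h))))) h)))) w) (\a.a))
Step 10: (((q (\h.(q (\g.(\i.(h (g i))))))) w) (\a.a))

Answer: (((q (\h.(q (\g.(\i.(h (g i))))))) w) (\a.a))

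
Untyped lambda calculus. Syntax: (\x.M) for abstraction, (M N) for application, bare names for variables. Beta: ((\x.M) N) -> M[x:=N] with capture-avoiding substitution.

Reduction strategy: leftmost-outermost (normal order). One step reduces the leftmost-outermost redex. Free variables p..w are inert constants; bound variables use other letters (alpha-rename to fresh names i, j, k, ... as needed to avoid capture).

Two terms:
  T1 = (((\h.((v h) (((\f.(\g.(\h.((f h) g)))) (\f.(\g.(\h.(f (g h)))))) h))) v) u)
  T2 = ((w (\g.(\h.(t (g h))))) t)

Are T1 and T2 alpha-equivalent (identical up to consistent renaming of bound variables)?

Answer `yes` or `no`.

Answer: no

Derivation:
Term 1: (((\h.((v h) (((\f.(\g.(\h.((f h) g)))) (\f.(\g.(\h.(f (g h)))))) h))) v) u)
Term 2: ((w (\g.(\h.(t (g h))))) t)
Alpha-equivalence: compare structure up to binder renaming.
Result: False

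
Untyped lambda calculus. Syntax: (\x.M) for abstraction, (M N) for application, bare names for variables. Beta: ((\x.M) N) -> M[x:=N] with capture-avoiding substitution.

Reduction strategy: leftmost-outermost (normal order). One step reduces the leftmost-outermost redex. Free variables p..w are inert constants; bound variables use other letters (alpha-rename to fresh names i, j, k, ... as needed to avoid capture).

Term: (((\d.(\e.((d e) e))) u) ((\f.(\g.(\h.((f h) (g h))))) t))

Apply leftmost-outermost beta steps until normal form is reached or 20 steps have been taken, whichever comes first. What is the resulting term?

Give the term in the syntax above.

Step 0: (((\d.(\e.((d e) e))) u) ((\f.(\g.(\h.((f h) (g h))))) t))
Step 1: ((\e.((u e) e)) ((\f.(\g.(\h.((f h) (g h))))) t))
Step 2: ((u ((\f.(\g.(\h.((f h) (g h))))) t)) ((\f.(\g.(\h.((f h) (g h))))) t))
Step 3: ((u (\g.(\h.((t h) (g h))))) ((\f.(\g.(\h.((f h) (g h))))) t))
Step 4: ((u (\g.(\h.((t h) (g h))))) (\g.(\h.((t h) (g h)))))

Answer: ((u (\g.(\h.((t h) (g h))))) (\g.(\h.((t h) (g h)))))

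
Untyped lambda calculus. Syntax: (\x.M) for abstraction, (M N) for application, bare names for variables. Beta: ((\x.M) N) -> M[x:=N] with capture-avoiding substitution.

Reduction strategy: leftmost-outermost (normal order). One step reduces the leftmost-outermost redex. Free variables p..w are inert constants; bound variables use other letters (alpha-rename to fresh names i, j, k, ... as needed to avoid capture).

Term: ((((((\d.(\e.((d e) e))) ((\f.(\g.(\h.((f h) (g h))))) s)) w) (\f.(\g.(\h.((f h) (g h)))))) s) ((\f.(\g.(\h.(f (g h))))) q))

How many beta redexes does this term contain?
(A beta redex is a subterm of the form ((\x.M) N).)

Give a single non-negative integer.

Answer: 3

Derivation:
Term: ((((((\d.(\e.((d e) e))) ((\f.(\g.(\h.((f h) (g h))))) s)) w) (\f.(\g.(\h.((f h) (g h)))))) s) ((\f.(\g.(\h.(f (g h))))) q))
  Redex: ((\d.(\e.((d e) e))) ((\f.(\g.(\h.((f h) (g h))))) s))
  Redex: ((\f.(\g.(\h.((f h) (g h))))) s)
  Redex: ((\f.(\g.(\h.(f (g h))))) q)
Total redexes: 3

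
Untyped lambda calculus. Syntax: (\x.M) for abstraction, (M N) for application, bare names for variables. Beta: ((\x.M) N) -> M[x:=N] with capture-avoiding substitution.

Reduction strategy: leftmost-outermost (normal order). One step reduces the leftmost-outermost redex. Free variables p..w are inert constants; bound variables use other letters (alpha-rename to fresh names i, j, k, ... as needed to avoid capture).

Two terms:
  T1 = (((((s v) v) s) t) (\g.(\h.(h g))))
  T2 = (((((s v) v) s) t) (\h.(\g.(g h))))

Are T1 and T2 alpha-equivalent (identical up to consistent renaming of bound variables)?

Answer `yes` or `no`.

Answer: yes

Derivation:
Term 1: (((((s v) v) s) t) (\g.(\h.(h g))))
Term 2: (((((s v) v) s) t) (\h.(\g.(g h))))
Alpha-equivalence: compare structure up to binder renaming.
Result: True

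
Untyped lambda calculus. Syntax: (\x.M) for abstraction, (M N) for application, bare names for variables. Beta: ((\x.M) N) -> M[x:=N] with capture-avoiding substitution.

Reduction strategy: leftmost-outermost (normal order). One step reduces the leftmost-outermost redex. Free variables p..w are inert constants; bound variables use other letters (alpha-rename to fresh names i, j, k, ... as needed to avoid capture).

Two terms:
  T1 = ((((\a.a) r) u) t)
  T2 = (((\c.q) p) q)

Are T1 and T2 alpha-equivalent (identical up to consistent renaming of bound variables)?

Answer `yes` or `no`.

Term 1: ((((\a.a) r) u) t)
Term 2: (((\c.q) p) q)
Alpha-equivalence: compare structure up to binder renaming.
Result: False

Answer: no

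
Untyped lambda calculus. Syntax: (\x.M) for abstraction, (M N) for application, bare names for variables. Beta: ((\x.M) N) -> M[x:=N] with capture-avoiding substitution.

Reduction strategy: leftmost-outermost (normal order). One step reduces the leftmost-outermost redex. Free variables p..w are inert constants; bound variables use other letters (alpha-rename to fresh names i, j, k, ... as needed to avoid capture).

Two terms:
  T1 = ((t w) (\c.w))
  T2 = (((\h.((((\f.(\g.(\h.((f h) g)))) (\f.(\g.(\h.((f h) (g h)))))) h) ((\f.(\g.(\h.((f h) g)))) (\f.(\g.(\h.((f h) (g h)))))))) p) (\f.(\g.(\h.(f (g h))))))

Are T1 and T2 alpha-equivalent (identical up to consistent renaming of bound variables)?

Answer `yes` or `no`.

Answer: no

Derivation:
Term 1: ((t w) (\c.w))
Term 2: (((\h.((((\f.(\g.(\h.((f h) g)))) (\f.(\g.(\h.((f h) (g h)))))) h) ((\f.(\g.(\h.((f h) g)))) (\f.(\g.(\h.((f h) (g h)))))))) p) (\f.(\g.(\h.(f (g h))))))
Alpha-equivalence: compare structure up to binder renaming.
Result: False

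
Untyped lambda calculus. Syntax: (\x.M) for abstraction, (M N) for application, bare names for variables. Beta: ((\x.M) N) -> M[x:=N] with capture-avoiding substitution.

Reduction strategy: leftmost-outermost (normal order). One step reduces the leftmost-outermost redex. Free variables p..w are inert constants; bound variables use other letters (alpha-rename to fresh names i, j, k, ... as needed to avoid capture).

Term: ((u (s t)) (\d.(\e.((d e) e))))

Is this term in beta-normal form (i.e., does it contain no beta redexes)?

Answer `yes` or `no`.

Term: ((u (s t)) (\d.(\e.((d e) e))))
No beta redexes found.

Answer: yes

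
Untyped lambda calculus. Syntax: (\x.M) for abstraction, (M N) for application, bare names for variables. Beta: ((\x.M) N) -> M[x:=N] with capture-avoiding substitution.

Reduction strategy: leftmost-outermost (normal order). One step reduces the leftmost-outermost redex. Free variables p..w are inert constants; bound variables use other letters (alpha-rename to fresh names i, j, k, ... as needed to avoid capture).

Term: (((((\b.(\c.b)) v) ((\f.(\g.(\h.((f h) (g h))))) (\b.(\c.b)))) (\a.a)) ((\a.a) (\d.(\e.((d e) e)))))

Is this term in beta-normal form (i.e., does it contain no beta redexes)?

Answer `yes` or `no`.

Term: (((((\b.(\c.b)) v) ((\f.(\g.(\h.((f h) (g h))))) (\b.(\c.b)))) (\a.a)) ((\a.a) (\d.(\e.((d e) e)))))
Found 3 beta redex(es).

Answer: no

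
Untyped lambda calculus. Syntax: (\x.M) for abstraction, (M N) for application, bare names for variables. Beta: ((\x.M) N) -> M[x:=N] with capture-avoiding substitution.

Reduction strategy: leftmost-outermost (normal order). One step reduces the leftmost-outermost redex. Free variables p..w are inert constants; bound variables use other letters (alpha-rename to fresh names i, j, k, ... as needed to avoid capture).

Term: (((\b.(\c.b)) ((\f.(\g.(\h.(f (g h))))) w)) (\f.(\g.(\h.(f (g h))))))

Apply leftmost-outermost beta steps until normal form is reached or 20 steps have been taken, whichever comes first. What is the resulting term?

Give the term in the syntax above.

Step 0: (((\b.(\c.b)) ((\f.(\g.(\h.(f (g h))))) w)) (\f.(\g.(\h.(f (g h))))))
Step 1: ((\c.((\f.(\g.(\h.(f (g h))))) w)) (\f.(\g.(\h.(f (g h))))))
Step 2: ((\f.(\g.(\h.(f (g h))))) w)
Step 3: (\g.(\h.(w (g h))))

Answer: (\g.(\h.(w (g h))))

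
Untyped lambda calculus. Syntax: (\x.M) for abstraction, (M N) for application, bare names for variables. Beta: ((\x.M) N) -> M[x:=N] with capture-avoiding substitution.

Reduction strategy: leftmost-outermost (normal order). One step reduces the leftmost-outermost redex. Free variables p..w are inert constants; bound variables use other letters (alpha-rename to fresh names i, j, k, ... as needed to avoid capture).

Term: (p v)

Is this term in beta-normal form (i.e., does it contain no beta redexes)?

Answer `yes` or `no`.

Answer: yes

Derivation:
Term: (p v)
No beta redexes found.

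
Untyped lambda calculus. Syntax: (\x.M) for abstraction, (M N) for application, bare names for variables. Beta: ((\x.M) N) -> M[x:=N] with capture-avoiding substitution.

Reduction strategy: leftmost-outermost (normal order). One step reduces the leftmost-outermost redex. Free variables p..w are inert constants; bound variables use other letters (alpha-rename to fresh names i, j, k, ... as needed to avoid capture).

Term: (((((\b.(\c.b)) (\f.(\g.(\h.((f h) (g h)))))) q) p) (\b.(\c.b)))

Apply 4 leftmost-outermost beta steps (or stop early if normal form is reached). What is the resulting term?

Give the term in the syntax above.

Step 0: (((((\b.(\c.b)) (\f.(\g.(\h.((f h) (g h)))))) q) p) (\b.(\c.b)))
Step 1: ((((\c.(\f.(\g.(\h.((f h) (g h)))))) q) p) (\b.(\c.b)))
Step 2: (((\f.(\g.(\h.((f h) (g h))))) p) (\b.(\c.b)))
Step 3: ((\g.(\h.((p h) (g h)))) (\b.(\c.b)))
Step 4: (\h.((p h) ((\b.(\c.b)) h)))

Answer: (\h.((p h) ((\b.(\c.b)) h)))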